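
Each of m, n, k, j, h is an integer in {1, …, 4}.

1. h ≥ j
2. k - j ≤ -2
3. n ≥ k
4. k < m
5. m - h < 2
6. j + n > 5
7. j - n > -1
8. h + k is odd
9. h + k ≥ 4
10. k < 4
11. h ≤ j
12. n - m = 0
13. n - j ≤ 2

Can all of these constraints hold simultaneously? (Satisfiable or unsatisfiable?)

Satisfiable

The assignment m = 4, n = 4, k = 1, j = 4, h = 4 works:
  constraint 2 holds since k - j = -3.
  constraint 5 holds since m - h = 0.
  constraint 6 holds since j + n = 8.
The rest check out directly.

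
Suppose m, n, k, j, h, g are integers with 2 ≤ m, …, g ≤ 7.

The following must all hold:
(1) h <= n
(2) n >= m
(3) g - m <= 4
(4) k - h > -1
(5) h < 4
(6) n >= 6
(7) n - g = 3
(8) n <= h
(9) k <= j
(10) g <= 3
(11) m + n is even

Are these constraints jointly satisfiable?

Unsatisfiable

From constraints 6 and 8: h ≥ n and n ≥ 6, so h ≥ 6. From constraint 5: h ≤ 3. But 3 < 6, so no value of h works.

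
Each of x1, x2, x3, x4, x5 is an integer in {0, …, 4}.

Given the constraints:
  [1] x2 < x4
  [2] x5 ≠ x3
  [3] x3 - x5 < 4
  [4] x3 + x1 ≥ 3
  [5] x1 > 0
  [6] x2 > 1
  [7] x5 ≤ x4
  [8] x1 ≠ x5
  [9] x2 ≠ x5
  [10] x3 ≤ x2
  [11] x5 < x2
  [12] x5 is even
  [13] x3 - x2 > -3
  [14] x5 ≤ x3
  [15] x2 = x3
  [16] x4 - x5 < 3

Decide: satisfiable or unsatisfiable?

Satisfiable

The assignment x1 = 3, x2 = 3, x3 = 3, x4 = 4, x5 = 2 works:
  constraint 3 holds since x3 - x5 = 1.
  constraint 4 holds since x3 + x1 = 6.
  constraint 13 holds since x3 - x2 = 0.
The rest check out directly.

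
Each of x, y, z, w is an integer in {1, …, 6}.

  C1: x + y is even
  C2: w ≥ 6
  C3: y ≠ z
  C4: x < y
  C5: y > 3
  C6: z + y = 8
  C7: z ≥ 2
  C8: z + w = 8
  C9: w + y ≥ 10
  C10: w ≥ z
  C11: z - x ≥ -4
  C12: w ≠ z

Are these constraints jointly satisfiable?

Take x = 4, y = 6, z = 2, w = 6. Then constraint 6: z + y = 8; constraint 8: z + w = 8; constraint 9: w + y = 12, and every other listed constraint is also met.

Satisfiable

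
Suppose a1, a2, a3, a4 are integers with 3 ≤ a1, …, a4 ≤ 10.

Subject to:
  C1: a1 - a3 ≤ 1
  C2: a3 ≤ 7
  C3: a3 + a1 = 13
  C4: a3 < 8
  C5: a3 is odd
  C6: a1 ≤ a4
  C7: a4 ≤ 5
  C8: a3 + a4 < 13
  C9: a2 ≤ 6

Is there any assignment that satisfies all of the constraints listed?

From constraint 2: a3 ≤ 7. From constraints 6 and 7: a1 ≤ a4 ≤ 5. Hence a3 + a1 ≤ 12. But constraint 3 requires a3 + a1 = 13, and 13 > 12. Contradiction.

Unsatisfiable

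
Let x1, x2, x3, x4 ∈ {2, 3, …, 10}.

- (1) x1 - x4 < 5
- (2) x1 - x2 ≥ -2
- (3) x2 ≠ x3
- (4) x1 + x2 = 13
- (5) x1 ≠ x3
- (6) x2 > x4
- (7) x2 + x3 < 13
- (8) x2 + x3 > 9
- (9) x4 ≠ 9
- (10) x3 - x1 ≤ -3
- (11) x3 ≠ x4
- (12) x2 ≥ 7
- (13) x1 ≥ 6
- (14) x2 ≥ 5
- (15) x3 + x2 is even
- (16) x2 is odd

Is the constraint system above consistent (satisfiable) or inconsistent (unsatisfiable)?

Satisfiable

One satisfying assignment is x1 = 6, x2 = 7, x3 = 3, x4 = 2.
For the less obvious constraints — constraint 1: x1 - x4 = 4; constraint 2: x1 - x2 = -1 — and the others hold by inspection.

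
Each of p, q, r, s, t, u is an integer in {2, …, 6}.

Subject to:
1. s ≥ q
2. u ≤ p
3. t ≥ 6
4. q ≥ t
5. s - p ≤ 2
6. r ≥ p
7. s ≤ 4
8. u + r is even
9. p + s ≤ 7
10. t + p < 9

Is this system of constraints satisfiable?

From constraints 3 and 4: q ≥ t and t ≥ 6, so q ≥ 6. From constraints 1 and 7: q ≤ s and s ≤ 4, so q ≤ 4. But 4 < 6, so no value of q works.

Unsatisfiable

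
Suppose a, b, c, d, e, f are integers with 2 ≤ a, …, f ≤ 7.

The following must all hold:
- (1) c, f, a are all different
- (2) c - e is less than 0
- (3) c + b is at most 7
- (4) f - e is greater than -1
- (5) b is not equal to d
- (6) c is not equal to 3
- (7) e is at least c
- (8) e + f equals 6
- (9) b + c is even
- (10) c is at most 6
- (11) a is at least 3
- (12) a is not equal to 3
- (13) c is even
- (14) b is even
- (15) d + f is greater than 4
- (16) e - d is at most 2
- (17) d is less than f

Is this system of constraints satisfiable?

Satisfiable

Try a = 7, b = 4, c = 2, d = 2, e = 3, f = 3.
Check constraint 2: c - e = -1; constraint 3: c + b = 6; constraint 4: f - e = 0. The remaining constraints are straightforward to verify.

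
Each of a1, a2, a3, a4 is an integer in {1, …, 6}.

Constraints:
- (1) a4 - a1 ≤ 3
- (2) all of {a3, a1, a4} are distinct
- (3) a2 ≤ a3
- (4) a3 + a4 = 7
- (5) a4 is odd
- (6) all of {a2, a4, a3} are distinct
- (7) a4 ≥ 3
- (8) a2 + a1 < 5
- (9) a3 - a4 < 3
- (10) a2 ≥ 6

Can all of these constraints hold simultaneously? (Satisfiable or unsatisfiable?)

Unsatisfiable

From constraints 3 and 10: a3 ≥ a2 ≥ 6. From constraint 7: a4 ≥ 3. Hence a3 + a4 ≥ 9. But constraint 4 requires a3 + a4 = 7, and 7 < 9. Contradiction.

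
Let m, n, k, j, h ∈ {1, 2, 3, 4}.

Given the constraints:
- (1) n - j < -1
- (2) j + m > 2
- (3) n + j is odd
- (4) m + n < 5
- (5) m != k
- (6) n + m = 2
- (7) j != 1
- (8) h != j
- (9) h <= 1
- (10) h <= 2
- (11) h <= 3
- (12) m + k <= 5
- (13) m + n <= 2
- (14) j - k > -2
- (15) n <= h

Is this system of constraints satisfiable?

Satisfiable

Try m = 1, n = 1, k = 3, j = 4, h = 1.
Check constraint 1: n - j = -3; constraint 2: j + m = 5; constraint 4: m + n = 2. The remaining constraints are straightforward to verify.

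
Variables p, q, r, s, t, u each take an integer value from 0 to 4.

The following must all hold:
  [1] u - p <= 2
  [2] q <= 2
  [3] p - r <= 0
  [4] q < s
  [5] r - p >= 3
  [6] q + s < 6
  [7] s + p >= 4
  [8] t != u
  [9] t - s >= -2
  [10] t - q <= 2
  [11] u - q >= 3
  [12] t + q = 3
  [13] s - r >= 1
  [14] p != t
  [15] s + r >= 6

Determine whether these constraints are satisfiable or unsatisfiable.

Constraints 1, 5, 9, 10, 11, and 13 give t − s ≥ -2, s − r ≥ 1, r − p ≥ 3, p − u ≥ -2, u − q ≥ 3, q − t ≥ -2.
Adding all 6 inequalities: the left sides telescope to 0, and the right sides sum to (-2) + 1 + 3 + (-2) + 3 + (-2) = 1. So 0 ≥ 1, which is false.

Unsatisfiable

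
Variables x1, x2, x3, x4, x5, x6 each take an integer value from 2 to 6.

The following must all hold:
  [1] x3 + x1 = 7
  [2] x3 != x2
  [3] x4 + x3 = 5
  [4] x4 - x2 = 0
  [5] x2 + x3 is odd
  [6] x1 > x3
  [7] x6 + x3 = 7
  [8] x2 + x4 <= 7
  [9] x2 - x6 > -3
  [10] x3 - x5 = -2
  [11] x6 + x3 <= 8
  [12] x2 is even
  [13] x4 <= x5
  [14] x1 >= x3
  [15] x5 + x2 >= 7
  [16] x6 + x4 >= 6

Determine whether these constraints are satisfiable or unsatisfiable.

Satisfiable

Setting (x1, x2, x3, x4, x5, x6) = (4, 2, 3, 2, 5, 4) satisfies everything: constraint 1: x3 + x1 = 7; constraint 3: x4 + x3 = 5; constraint 4: x4 - x2 = 0, and the others follow.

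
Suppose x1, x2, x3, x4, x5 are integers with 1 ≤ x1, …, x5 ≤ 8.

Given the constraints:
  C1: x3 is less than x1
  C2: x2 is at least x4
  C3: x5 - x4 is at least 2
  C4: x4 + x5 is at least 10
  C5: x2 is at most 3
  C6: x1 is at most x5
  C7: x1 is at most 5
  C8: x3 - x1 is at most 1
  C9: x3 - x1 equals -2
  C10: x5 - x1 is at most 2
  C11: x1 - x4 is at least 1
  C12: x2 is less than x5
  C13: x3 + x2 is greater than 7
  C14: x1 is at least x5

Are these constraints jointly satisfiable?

Unsatisfiable

From constraints 2 and 5: x4 ≤ x2 ≤ 3. From constraints 7 and 14: x5 ≤ x1 ≤ 5. Hence x4 + x5 ≤ 8. But constraint 4 requires x4 + x5 ≥ 10, and 10 > 8. Contradiction.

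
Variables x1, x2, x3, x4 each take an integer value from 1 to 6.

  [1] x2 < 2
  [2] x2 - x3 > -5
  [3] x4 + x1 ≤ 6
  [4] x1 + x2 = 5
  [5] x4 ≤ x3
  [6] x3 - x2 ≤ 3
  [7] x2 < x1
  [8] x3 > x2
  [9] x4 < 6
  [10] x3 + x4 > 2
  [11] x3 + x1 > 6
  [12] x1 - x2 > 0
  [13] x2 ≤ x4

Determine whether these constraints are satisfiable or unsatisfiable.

Try x1 = 4, x2 = 1, x3 = 4, x4 = 1.
Check constraint 2: x2 - x3 = -3; constraint 3: x4 + x1 = 5; constraint 4: x1 + x2 = 5. The remaining constraints are straightforward to verify.

Satisfiable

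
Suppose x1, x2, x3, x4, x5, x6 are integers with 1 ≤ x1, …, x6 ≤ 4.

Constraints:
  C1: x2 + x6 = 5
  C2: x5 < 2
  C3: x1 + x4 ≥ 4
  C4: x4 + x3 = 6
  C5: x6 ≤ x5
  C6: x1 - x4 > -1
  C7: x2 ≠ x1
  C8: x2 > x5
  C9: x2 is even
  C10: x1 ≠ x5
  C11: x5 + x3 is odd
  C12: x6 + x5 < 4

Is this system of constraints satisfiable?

Satisfiable

Take x1 = 3, x2 = 4, x3 = 4, x4 = 2, x5 = 1, x6 = 1. Then constraint 1: x2 + x6 = 5; constraint 3: x1 + x4 = 5, and every other listed constraint is also met.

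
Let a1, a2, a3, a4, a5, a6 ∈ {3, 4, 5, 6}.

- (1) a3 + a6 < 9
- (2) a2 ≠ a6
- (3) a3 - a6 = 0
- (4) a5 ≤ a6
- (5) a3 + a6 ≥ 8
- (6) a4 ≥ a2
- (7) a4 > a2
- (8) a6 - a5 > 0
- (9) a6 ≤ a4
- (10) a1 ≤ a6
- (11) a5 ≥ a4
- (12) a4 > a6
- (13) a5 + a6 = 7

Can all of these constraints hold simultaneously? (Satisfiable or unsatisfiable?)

Constraints 8, 11, and 12 give a4 ≤ a5, a5 < a6, a6 < a4. Chaining: a4 ≤ a5 < a6 < a4, which forces a4 < a4 — impossible.

Unsatisfiable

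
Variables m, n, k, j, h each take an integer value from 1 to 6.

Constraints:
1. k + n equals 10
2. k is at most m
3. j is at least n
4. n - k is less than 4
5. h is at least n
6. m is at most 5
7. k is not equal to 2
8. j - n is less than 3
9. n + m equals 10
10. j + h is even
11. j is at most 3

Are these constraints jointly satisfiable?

Unsatisfiable

From constraints 2 and 6: k ≤ m ≤ 5. From constraints 3 and 11: n ≤ j ≤ 3. Hence k + n ≤ 8. But constraint 1 requires k + n = 10, and 10 > 8. Contradiction.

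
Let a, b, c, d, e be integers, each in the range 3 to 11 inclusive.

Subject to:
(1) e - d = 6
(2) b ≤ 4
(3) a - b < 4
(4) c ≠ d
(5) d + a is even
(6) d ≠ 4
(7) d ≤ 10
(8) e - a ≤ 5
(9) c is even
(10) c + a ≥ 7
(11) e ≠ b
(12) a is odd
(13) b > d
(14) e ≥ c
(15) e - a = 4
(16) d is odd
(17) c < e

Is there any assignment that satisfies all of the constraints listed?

Try a = 5, b = 4, c = 4, d = 3, e = 9.
Check constraint 1: e - d = 6; constraint 3: a - b = 1; constraint 8: e - a = 4. The remaining constraints are straightforward to verify.

Satisfiable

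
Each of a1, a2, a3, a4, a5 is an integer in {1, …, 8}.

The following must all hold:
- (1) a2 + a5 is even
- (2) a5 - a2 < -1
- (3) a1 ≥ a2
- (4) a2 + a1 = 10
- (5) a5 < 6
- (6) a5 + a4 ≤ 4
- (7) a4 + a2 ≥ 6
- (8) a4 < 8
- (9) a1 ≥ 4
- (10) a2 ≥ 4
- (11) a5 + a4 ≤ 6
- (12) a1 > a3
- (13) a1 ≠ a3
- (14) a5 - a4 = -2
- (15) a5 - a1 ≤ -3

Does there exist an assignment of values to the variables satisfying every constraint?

Setting (a1, a2, a3, a4, a5) = (5, 5, 4, 3, 1) satisfies everything: constraint 2: a5 - a2 = -4; constraint 4: a2 + a1 = 10; constraint 6: a5 + a4 = 4, and the others follow.

Satisfiable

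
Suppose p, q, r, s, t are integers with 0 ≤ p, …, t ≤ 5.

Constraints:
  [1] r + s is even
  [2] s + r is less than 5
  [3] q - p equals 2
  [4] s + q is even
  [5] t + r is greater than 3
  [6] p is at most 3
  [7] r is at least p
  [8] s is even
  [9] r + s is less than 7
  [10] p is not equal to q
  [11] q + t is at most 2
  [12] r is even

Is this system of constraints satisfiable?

Satisfiable

Setting (p, q, r, s, t) = (0, 2, 4, 0, 0) satisfies everything: constraint 2: s + r = 4; constraint 3: q - p = 2, and the others follow.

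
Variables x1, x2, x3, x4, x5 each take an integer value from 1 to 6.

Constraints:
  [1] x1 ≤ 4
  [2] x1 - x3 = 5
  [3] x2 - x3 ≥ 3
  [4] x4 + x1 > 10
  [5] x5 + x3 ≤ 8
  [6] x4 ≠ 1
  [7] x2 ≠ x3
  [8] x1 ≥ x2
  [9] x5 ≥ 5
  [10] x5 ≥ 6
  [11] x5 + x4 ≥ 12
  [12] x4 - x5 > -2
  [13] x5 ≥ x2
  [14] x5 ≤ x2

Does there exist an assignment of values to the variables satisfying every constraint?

From constraints 10 and 14: x2 ≥ x5 and x5 ≥ 6, so x2 ≥ 6. From constraints 1 and 8: x2 ≤ x1 and x1 ≤ 4, so x2 ≤ 4. But 4 < 6, so no value of x2 works.

Unsatisfiable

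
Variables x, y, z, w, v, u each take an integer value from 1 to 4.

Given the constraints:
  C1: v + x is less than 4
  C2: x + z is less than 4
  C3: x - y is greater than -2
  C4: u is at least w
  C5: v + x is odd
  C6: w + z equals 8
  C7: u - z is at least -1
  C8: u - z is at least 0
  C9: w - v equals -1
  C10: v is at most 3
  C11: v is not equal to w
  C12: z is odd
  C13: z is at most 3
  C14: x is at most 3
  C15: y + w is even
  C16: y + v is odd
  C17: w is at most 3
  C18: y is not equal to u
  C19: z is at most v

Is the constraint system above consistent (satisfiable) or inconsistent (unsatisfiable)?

Unsatisfiable

From constraint 17: w ≤ 3. From constraints 10 and 19: z ≤ v ≤ 3. Hence w + z ≤ 6. But constraint 6 requires w + z = 8, and 8 > 6. Contradiction.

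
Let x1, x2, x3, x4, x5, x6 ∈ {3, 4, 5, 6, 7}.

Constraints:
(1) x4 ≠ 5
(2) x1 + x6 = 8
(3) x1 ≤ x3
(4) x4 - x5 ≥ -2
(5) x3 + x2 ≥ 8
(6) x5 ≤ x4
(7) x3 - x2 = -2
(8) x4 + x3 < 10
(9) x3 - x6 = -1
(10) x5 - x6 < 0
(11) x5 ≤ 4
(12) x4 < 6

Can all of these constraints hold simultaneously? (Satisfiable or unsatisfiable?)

Satisfiable

The assignment x1 = 3, x2 = 6, x3 = 4, x4 = 4, x5 = 4, x6 = 5 works:
  constraint 2 holds since x1 + x6 = 8.
  constraint 4 holds since x4 - x5 = 0.
The rest check out directly.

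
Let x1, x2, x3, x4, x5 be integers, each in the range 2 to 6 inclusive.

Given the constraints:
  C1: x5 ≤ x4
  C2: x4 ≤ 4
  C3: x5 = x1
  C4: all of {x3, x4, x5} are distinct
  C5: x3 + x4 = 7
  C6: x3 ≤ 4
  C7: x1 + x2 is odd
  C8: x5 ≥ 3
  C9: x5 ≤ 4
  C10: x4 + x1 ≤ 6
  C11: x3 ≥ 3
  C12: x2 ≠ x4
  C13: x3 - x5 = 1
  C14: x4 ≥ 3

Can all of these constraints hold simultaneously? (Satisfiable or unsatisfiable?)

Constraints 2, 6, 8, 9, 11, and 14 confine each of x3, x4, x5 to the 2 values {3, 4}.
Constraint 4 requires all 3 of them to be distinct, but only 2 values are available — impossible by the pigeonhole principle.

Unsatisfiable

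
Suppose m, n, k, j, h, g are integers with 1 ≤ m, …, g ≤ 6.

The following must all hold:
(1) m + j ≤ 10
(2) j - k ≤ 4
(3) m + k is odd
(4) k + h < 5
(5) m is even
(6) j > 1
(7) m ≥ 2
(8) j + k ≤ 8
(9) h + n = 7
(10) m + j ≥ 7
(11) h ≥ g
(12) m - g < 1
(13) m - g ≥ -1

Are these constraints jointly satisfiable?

Satisfiable

One satisfying assignment is m = 2, n = 4, k = 1, j = 5, h = 3, g = 2.
For the less obvious constraints — constraint 1: m + j = 7; constraint 2: j - k = 4; constraint 4: k + h = 4 — and the others hold by inspection.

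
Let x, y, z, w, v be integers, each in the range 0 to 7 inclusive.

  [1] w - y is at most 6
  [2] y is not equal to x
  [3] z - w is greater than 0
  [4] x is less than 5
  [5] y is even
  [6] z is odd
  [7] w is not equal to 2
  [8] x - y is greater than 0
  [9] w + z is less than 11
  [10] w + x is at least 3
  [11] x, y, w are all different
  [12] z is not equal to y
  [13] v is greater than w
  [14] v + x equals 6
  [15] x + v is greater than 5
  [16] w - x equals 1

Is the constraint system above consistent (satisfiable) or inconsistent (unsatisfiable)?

Take x = 2, y = 0, z = 5, w = 3, v = 4. Then constraint 1: w - y = 3; constraint 3: z - w = 2; constraint 8: x - y = 2, and every other listed constraint is also met.

Satisfiable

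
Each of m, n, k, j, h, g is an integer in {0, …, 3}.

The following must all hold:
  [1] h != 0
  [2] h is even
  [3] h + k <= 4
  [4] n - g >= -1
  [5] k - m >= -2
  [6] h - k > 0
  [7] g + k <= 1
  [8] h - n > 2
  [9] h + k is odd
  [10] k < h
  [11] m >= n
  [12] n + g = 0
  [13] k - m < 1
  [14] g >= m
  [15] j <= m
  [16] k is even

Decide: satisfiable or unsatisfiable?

Unsatisfiable

Constraint 2 makes h even and constraint 16 makes k even, so h + k must be even. Constraint 9 says h + k is odd — contradiction.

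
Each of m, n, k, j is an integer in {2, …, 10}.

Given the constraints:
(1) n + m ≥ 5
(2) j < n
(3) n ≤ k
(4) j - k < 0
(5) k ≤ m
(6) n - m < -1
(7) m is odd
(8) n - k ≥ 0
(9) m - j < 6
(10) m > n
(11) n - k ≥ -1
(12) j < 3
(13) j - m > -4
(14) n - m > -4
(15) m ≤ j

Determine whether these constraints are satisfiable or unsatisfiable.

Constraints 2, 3, 5, and 15 give j < n, n ≤ k, k ≤ m, m ≤ j. Chaining: j < n ≤ k ≤ m ≤ j, which forces j < j — impossible.

Unsatisfiable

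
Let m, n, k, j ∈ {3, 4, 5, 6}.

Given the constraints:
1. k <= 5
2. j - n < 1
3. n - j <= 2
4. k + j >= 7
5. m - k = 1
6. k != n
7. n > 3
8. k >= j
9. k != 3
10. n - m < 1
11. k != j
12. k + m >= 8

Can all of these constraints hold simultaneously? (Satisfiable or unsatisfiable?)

One satisfying assignment is m = 6, n = 6, k = 5, j = 4.
For the less obvious constraints — constraint 2: j - n = -2; constraint 3: n - j = 2; constraint 4: k + j = 9 — and the others hold by inspection.

Satisfiable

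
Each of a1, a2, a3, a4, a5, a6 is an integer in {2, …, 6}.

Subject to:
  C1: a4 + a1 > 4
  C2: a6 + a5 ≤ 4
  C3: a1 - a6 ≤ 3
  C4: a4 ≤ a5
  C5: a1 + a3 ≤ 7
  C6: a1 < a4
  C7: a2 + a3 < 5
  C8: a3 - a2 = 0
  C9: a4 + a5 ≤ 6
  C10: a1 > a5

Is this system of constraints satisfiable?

Unsatisfiable

Constraints 4, 6, and 10 give a1 < a4, a4 ≤ a5, a5 < a1. Chaining: a1 < a4 ≤ a5 < a1, which forces a1 < a1 — impossible.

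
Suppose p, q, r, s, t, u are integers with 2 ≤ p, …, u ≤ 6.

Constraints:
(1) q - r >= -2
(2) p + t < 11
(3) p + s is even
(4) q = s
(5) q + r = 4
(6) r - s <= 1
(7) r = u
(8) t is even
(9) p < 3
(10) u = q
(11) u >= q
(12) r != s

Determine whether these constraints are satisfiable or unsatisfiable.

From constraints 4, 7, and 10, r = u = q = s, so r = s. But constraint 12 says r ≠ s. Contradiction.

Unsatisfiable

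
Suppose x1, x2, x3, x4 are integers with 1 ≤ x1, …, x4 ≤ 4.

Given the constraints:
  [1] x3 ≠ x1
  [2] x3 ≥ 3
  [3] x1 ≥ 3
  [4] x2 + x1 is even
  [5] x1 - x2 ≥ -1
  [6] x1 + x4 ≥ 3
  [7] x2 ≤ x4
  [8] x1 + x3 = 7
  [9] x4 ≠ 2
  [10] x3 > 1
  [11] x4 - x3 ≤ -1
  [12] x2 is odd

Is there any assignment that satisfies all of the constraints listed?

One satisfying assignment is x1 = 3, x2 = 3, x3 = 4, x4 = 3.
For the less obvious constraints — constraint 5: x1 - x2 = 0; constraint 6: x1 + x4 = 6 — and the others hold by inspection.

Satisfiable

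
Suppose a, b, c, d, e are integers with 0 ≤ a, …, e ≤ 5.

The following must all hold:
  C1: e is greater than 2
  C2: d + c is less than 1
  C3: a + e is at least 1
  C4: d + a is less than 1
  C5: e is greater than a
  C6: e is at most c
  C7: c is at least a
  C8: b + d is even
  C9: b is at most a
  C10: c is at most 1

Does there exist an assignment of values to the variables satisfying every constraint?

From constraint 1: e ≥ 3. From constraints 6 and 10: e ≤ c and c ≤ 1, so e ≤ 1. But 1 < 3, so no value of e works.

Unsatisfiable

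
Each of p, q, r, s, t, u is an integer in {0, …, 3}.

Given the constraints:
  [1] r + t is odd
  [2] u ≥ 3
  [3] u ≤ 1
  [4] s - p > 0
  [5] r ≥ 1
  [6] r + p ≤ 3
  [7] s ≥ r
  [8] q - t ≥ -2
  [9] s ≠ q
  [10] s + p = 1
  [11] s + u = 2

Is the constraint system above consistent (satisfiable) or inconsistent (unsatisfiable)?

From constraints 5 and 7: s ≥ r ≥ 1. From constraint 2: u ≥ 3. Hence s + u ≥ 4. But constraint 11 requires s + u = 2, and 2 < 4. Contradiction.

Unsatisfiable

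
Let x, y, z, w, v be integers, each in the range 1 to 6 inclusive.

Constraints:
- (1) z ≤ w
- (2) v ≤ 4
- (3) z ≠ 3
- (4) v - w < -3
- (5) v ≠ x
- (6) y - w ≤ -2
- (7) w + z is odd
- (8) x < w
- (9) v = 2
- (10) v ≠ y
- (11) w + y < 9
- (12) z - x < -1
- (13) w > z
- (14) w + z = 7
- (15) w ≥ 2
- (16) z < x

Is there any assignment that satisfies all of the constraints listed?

The assignment x = 5, y = 1, z = 1, w = 6, v = 2 works:
  constraint 4 holds since v - w = -4.
  constraint 6 holds since y - w = -5.
  constraint 11 holds since w + y = 7.
The rest check out directly.

Satisfiable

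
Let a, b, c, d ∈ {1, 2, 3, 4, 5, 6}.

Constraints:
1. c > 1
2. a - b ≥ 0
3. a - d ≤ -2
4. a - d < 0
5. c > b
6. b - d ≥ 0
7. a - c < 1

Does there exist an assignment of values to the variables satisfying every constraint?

Constraints 2, 3, and 6 give d − a ≥ 2, a − b ≥ 0, b − d ≥ 0.
Adding all 3 inequalities: the left sides telescope to 0, and the right sides sum to 2 + 0 + 0 = 2. So 0 ≥ 2, which is false.

Unsatisfiable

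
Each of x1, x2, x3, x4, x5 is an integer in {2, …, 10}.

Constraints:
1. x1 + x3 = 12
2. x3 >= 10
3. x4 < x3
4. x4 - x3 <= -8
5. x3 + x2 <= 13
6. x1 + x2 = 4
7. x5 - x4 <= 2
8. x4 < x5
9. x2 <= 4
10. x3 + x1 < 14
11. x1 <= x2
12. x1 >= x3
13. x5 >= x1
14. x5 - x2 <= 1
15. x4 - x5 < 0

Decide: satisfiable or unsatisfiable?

From constraints 2 and 12: x1 ≥ x3 and x3 ≥ 10, so x1 ≥ 10. From constraints 9 and 11: x1 ≤ x2 and x2 ≤ 4, so x1 ≤ 4. But 4 < 10, so no value of x1 works.

Unsatisfiable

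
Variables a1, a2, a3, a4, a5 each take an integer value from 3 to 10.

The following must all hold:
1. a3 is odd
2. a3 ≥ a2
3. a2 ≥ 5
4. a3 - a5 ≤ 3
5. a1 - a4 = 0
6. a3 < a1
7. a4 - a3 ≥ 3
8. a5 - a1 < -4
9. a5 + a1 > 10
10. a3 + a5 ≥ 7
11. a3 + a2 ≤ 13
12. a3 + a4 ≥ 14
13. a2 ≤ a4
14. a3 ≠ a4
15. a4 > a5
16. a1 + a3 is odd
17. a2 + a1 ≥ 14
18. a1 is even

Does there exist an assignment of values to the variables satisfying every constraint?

Try a1 = 10, a2 = 5, a3 = 5, a4 = 10, a5 = 3.
Check constraint 4: a3 - a5 = 2; constraint 5: a1 - a4 = 0; constraint 7: a4 - a3 = 5. The remaining constraints are straightforward to verify.

Satisfiable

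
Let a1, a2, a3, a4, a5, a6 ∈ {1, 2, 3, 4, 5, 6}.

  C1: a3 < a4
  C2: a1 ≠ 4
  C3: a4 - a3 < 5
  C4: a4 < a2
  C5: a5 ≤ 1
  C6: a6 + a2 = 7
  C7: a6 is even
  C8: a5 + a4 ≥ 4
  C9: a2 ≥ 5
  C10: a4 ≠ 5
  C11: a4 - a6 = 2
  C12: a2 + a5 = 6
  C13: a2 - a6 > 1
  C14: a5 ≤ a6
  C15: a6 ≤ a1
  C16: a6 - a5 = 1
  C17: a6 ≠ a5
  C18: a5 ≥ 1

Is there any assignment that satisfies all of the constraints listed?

Setting (a1, a2, a3, a4, a5, a6) = (5, 5, 1, 4, 1, 2) satisfies everything: constraint 3: a4 - a3 = 3; constraint 6: a6 + a2 = 7, and the others follow.

Satisfiable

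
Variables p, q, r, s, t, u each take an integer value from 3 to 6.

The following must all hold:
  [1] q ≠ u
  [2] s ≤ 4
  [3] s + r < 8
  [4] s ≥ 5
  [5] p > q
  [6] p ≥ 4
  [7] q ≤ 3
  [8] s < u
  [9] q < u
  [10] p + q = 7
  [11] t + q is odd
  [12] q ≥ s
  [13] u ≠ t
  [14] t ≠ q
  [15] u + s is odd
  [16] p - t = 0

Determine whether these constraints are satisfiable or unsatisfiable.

From constraint 6: p ≥ 4. From constraints 4 and 12: q ≥ s ≥ 5. Hence p + q ≥ 9. But constraint 10 requires p + q = 7, and 7 < 9. Contradiction.

Unsatisfiable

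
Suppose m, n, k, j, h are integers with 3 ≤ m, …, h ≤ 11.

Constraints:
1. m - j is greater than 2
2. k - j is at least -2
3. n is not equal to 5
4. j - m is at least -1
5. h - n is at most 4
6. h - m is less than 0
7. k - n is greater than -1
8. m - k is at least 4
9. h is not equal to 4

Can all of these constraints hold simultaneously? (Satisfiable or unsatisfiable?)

Constraints 2, 4, and 8 give k − j ≥ -2, j − m ≥ -1, m − k ≥ 4.
Adding all 3 inequalities: the left sides telescope to 0, and the right sides sum to (-2) + (-1) + 4 = 1. So 0 ≥ 1, which is false.

Unsatisfiable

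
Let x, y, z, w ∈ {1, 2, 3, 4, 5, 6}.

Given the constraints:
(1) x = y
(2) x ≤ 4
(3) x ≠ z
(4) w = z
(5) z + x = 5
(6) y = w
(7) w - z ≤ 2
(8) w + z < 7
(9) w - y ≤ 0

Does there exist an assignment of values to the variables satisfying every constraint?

From constraints 1, 4, and 6, x = y = w = z, so x = z. But constraint 3 says x ≠ z. Contradiction.

Unsatisfiable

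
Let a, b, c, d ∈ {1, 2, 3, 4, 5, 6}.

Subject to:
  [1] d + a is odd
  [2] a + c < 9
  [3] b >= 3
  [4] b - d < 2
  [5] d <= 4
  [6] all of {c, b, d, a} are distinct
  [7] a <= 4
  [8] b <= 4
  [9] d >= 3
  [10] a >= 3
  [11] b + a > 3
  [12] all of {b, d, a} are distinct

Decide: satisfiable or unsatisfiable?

Constraints 3, 5, 7, 8, 9, and 10 confine each of b, d, a to the 2 values {3, 4}.
Constraint 12 requires all 3 of them to be distinct, but only 2 values are available — impossible by the pigeonhole principle.

Unsatisfiable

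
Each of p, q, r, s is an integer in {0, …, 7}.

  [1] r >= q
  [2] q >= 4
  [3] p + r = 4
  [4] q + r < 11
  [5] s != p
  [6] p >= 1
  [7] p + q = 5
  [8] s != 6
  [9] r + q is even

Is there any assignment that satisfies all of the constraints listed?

From constraint 6: p ≥ 1. From constraints 1 and 2: r ≥ q ≥ 4. Hence p + r ≥ 5. But constraint 3 requires p + r = 4, and 4 < 5. Contradiction.

Unsatisfiable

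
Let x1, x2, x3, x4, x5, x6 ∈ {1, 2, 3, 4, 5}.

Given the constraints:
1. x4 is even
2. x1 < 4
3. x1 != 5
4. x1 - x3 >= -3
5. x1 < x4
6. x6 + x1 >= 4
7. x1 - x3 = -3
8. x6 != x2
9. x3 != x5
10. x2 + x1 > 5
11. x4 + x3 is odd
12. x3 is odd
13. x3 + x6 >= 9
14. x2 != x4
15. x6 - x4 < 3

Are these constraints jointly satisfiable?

Take x1 = 2, x2 = 5, x3 = 5, x4 = 4, x5 = 4, x6 = 4. Then constraint 4: x1 - x3 = -3; constraint 6: x6 + x1 = 6; constraint 7: x1 - x3 = -3, and every other listed constraint is also met.

Satisfiable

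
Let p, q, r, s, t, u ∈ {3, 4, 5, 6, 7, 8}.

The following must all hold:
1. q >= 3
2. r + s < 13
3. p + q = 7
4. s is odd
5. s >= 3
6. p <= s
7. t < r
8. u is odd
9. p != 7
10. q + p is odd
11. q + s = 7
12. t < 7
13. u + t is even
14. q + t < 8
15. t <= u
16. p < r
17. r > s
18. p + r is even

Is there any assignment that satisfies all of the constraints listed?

Satisfiable

The assignment p = 3, q = 4, r = 7, s = 3, t = 3, u = 3 works:
  constraint 2 holds since r + s = 10.
  constraint 3 holds since p + q = 7.
  constraint 11 holds since q + s = 7.
The rest check out directly.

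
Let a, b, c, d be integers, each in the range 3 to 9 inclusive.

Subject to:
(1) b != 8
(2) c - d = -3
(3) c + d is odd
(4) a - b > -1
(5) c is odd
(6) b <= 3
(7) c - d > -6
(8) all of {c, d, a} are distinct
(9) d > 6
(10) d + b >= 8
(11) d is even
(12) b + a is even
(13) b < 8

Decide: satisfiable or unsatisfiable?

Try a = 3, b = 3, c = 5, d = 8.
Check constraint 2: c - d = -3; constraint 4: a - b = 0. The remaining constraints are straightforward to verify.

Satisfiable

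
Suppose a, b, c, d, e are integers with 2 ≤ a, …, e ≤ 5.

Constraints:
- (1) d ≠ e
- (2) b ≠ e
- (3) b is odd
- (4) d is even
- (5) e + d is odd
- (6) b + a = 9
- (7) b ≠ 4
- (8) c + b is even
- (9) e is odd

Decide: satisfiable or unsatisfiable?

One satisfying assignment is a = 4, b = 5, c = 5, d = 2, e = 3.
For the less obvious constraints — constraint 3: b = 5 is odd; constraint 6: b + a = 9 — and the others hold by inspection.

Satisfiable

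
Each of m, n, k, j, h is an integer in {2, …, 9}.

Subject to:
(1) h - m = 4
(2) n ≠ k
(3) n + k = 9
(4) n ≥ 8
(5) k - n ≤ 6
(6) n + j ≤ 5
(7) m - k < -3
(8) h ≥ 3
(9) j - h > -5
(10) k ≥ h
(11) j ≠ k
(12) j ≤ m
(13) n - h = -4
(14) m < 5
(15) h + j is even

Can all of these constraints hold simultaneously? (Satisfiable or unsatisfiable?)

From constraint 4: n ≥ 8. From constraints 8 and 10: k ≥ h ≥ 3. Hence n + k ≥ 11. But constraint 3 requires n + k = 9, and 9 < 11. Contradiction.

Unsatisfiable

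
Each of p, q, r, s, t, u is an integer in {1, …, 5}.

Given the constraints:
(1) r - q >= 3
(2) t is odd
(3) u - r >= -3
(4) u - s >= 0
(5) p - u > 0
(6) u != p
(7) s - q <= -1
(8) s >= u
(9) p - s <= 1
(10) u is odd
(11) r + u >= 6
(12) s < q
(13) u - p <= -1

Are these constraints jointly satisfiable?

Unsatisfiable

Constraints 1, 3, 7, 9, and 13 give p − u ≥ 1, u − r ≥ -3, r − q ≥ 3, q − s ≥ 1, s − p ≥ -1.
Adding all 5 inequalities: the left sides telescope to 0, and the right sides sum to 1 + (-3) + 3 + 1 + (-1) = 1. So 0 ≥ 1, which is false.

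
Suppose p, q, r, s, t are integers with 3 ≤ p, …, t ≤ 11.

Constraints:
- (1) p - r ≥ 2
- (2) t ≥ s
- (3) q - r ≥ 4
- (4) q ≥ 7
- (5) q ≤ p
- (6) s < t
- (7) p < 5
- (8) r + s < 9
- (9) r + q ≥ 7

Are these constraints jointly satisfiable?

From constraints 4 and 5: p ≥ q and q ≥ 7, so p ≥ 7. From constraint 7: p ≤ 4. But 4 < 7, so no value of p works.

Unsatisfiable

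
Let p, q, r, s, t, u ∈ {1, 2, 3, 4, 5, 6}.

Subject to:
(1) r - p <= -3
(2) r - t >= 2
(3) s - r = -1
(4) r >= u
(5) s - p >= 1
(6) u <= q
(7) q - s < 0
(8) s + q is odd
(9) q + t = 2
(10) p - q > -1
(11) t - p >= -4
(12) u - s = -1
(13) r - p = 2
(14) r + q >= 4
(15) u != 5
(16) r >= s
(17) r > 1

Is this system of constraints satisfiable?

Unsatisfiable

Constraints 1, 2, and 11 give p − r ≥ 3, r − t ≥ 2, t − p ≥ -4.
Adding all 3 inequalities: the left sides telescope to 0, and the right sides sum to 3 + 2 + (-4) = 1. So 0 ≥ 1, which is false.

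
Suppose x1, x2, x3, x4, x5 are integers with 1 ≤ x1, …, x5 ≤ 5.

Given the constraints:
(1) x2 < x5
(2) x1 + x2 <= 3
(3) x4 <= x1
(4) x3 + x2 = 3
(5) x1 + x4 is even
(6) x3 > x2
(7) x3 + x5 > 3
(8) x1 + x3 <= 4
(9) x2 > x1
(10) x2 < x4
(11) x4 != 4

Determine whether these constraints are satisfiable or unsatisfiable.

Unsatisfiable

Constraints 3, 9, and 10 give x1 < x2, x2 < x4, x4 ≤ x1. Chaining: x1 < x2 < x4 ≤ x1, which forces x1 < x1 — impossible.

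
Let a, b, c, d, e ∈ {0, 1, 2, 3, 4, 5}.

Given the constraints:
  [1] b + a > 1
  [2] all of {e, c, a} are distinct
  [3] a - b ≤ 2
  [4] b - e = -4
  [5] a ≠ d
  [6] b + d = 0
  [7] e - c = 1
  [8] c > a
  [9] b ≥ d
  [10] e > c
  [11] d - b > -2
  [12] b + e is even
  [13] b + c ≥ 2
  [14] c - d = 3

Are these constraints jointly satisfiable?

Try a = 2, b = 0, c = 3, d = 0, e = 4.
Check constraint 1: b + a = 2; constraint 3: a - b = 2. The remaining constraints are straightforward to verify.

Satisfiable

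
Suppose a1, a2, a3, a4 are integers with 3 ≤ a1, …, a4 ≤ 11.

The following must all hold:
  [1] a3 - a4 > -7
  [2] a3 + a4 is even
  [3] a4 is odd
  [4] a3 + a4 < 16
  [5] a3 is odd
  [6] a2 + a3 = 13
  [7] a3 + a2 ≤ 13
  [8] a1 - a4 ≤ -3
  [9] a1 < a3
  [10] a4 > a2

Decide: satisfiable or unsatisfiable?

Take a1 = 4, a2 = 8, a3 = 5, a4 = 9. Then constraint 1: a3 - a4 = -4; constraint 4: a3 + a4 = 14; constraint 6: a2 + a3 = 13, and every other listed constraint is also met.

Satisfiable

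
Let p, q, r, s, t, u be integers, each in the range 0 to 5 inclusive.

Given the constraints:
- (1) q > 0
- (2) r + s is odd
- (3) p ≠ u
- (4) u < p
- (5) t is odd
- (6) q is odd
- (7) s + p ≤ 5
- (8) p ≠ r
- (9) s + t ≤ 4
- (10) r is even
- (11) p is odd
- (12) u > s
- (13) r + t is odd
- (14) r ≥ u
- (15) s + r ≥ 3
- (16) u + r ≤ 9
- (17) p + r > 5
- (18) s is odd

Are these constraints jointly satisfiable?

Satisfiable

Setting (p, q, r, s, t, u) = (3, 1, 4, 1, 3, 2) satisfies everything: constraint 7: s + p = 4; constraint 9: s + t = 4, and the others follow.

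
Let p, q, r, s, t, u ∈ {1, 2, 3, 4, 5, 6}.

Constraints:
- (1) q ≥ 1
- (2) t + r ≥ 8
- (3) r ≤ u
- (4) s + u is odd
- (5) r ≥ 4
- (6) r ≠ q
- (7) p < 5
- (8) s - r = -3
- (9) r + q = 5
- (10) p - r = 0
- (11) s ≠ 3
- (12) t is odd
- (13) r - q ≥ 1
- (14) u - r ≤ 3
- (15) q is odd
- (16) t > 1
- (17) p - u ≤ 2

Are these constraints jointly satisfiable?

Try p = 4, q = 1, r = 4, s = 1, t = 5, u = 4.
Check constraint 2: t + r = 9; constraint 8: s - r = -3; constraint 9: r + q = 5. The remaining constraints are straightforward to verify.

Satisfiable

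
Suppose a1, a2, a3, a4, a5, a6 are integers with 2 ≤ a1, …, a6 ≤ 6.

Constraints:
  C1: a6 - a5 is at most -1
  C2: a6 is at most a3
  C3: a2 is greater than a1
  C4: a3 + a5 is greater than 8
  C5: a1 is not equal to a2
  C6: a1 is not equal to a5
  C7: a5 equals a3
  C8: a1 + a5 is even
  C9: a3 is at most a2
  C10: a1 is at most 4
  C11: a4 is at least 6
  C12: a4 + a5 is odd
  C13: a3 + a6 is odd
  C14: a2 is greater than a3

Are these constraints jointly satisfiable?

Setting (a1, a2, a3, a4, a5, a6) = (3, 6, 5, 6, 5, 2) satisfies everything: constraint 1: a6 - a5 = -3; constraint 4: a3 + a5 = 10; constraint 8: a1 + a5 = 8 is even, and the others follow.

Satisfiable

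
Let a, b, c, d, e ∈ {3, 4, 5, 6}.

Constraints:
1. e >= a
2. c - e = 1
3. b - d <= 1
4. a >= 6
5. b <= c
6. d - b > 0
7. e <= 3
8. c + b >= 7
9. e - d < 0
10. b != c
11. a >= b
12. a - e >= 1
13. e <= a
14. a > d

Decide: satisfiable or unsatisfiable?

Unsatisfiable

From constraints 1 and 4: e ≥ a and a ≥ 6, so e ≥ 6. From constraint 7: e ≤ 3. But 3 < 6, so no value of e works.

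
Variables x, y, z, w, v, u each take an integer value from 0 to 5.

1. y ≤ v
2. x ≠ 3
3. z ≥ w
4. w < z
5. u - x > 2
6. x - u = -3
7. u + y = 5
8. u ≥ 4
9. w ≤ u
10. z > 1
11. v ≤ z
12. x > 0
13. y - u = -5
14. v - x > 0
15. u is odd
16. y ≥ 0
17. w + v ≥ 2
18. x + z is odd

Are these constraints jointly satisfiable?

Try x = 2, y = 0, z = 3, w = 2, v = 3, u = 5.
Check constraint 5: u - x = 3; constraint 6: x - u = -3; constraint 7: u + y = 5. The remaining constraints are straightforward to verify.

Satisfiable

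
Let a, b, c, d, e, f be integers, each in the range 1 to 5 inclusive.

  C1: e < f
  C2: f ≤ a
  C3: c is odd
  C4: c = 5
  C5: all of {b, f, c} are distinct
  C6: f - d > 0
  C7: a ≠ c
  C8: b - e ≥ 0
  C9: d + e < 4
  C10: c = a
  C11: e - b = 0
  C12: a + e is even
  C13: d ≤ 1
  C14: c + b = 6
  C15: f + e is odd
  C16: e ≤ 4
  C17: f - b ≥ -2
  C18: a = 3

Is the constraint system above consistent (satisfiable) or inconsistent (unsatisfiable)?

Constraint 4 fixes c = 5 and constraint 18 fixes a = 3, but constraint 10 requires c = a. Since 5 ≠ 3, contradiction.

Unsatisfiable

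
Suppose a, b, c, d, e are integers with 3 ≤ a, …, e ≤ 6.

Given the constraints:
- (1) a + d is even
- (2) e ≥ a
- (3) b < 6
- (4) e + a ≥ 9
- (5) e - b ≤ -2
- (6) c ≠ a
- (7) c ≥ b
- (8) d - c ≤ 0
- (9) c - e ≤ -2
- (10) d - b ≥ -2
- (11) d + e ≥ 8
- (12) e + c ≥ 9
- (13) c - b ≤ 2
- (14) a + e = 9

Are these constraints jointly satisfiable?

Unsatisfiable

Constraints 5, 8, 9, and 10 give e − c ≥ 2, c − d ≥ 0, d − b ≥ -2, b − e ≥ 2.
Adding all 4 inequalities: the left sides telescope to 0, and the right sides sum to 2 + 0 + (-2) + 2 = 2. So 0 ≥ 2, which is false.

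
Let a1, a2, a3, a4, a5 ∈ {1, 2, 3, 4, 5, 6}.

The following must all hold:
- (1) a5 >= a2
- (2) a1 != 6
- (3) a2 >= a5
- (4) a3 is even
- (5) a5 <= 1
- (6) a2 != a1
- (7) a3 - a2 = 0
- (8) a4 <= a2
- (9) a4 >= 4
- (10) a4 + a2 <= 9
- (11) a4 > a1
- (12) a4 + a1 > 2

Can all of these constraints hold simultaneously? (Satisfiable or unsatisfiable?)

Unsatisfiable

From constraints 8 and 9: a2 ≥ a4 and a4 ≥ 4, so a2 ≥ 4. From constraints 1 and 5: a2 ≤ a5 and a5 ≤ 1, so a2 ≤ 1. But 1 < 4, so no value of a2 works.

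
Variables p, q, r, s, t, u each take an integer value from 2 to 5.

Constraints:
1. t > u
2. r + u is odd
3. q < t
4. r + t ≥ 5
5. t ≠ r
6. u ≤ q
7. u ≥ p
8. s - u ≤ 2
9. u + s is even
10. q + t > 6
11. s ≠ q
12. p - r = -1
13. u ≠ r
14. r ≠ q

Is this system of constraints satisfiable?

Setting (p, q, r, s, t, u) = (2, 2, 3, 4, 5, 2) satisfies everything: constraint 4: r + t = 8; constraint 8: s - u = 2; constraint 10: q + t = 7, and the others follow.

Satisfiable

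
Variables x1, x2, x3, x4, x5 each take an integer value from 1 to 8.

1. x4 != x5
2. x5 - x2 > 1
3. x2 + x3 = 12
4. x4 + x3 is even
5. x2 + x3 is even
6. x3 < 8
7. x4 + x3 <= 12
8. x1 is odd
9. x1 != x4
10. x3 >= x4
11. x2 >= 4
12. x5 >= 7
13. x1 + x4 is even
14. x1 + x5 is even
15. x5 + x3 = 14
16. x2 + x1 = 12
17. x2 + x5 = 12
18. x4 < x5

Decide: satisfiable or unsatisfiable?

Take x1 = 7, x2 = 5, x3 = 7, x4 = 3, x5 = 7. Then constraint 2: x5 - x2 = 2; constraint 3: x2 + x3 = 12, and every other listed constraint is also met.

Satisfiable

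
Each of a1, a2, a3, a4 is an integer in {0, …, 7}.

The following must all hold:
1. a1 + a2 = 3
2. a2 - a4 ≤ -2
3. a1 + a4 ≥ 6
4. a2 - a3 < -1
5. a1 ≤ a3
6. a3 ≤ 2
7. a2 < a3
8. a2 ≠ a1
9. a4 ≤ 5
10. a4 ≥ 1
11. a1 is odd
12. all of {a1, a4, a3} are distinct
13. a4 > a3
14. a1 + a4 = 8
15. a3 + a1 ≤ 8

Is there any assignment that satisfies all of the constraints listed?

Unsatisfiable

From constraints 5 and 6: a1 ≤ a3 ≤ 2. From constraint 9: a4 ≤ 5. Hence a1 + a4 ≤ 7. But constraint 14 requires a1 + a4 = 8, and 8 > 7. Contradiction.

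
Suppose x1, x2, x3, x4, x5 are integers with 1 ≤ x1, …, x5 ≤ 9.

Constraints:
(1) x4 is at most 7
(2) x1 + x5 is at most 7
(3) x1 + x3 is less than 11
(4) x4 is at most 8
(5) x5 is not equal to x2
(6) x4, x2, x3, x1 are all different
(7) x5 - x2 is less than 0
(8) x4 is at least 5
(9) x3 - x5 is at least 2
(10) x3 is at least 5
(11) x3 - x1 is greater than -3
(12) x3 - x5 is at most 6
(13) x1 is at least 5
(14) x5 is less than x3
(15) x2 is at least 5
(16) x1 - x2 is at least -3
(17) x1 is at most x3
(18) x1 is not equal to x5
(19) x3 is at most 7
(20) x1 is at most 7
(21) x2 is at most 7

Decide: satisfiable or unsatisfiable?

Unsatisfiable

Constraints 1, 8, 10, 13, 15, 19, 20, and 21 confine each of x4, x2, x3, x1 to the 3 values {5, …, 7}.
Constraint 6 requires all 4 of them to be distinct, but only 3 values are available — impossible by the pigeonhole principle.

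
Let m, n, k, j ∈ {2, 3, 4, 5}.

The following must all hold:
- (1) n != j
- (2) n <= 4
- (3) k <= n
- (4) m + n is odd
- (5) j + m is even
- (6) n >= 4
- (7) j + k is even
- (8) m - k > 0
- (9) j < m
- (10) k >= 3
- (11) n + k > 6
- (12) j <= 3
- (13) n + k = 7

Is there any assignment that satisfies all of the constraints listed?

Try m = 5, n = 4, k = 3, j = 3.
Check constraint 8: m - k = 2; constraint 11: n + k = 7. The remaining constraints are straightforward to verify.

Satisfiable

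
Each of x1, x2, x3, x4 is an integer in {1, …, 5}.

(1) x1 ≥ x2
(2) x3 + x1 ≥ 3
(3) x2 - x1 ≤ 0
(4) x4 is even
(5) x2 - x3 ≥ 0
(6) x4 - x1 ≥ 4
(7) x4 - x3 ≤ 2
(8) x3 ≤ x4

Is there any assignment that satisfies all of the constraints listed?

Constraints 3, 5, 6, and 7 give x1 − x2 ≥ 0, x2 − x3 ≥ 0, x3 − x4 ≥ -2, x4 − x1 ≥ 4.
Adding all 4 inequalities: the left sides telescope to 0, and the right sides sum to 0 + 0 + (-2) + 4 = 2. So 0 ≥ 2, which is false.

Unsatisfiable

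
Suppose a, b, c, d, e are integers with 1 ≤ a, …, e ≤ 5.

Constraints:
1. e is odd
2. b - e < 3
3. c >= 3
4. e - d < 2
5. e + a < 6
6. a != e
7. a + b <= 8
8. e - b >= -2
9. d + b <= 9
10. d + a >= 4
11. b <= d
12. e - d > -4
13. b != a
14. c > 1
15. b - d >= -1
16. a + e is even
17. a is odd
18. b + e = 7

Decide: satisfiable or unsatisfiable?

Satisfiable

The assignment a = 1, b = 4, c = 4, d = 4, e = 3 works:
  constraint 2 holds since b - e = 1.
  constraint 4 holds since e - d = -1.
  constraint 5 holds since e + a = 4.
The rest check out directly.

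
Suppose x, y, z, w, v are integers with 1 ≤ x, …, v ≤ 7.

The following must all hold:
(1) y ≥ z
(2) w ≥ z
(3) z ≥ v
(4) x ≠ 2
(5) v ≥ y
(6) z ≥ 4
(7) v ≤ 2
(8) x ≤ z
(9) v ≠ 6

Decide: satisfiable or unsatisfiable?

From constraints 1 and 6: y ≥ z and z ≥ 4, so y ≥ 4. From constraints 5 and 7: y ≤ v and v ≤ 2, so y ≤ 2. But 2 < 4, so no value of y works.

Unsatisfiable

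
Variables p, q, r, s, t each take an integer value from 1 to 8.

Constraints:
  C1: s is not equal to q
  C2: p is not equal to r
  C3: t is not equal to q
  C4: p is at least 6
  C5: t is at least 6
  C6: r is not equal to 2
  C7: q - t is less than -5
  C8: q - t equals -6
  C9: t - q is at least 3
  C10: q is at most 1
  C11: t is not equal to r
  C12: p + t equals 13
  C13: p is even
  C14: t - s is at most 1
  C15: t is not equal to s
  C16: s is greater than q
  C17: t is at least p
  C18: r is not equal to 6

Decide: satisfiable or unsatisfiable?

One satisfying assignment is p = 6, q = 1, r = 1, s = 6, t = 7.
For the less obvious constraints — constraint 7: q - t = -6; constraint 8: q - t = -6 — and the others hold by inspection.

Satisfiable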